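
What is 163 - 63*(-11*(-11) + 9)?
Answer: -8027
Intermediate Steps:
163 - 63*(-11*(-11) + 9) = 163 - 63*(121 + 9) = 163 - 63*130 = 163 - 8190 = -8027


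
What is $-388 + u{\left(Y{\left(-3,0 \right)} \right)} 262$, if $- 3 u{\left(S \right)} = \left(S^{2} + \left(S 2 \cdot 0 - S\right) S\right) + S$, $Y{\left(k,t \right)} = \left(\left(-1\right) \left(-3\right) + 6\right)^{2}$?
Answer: $-7462$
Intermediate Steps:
$Y{\left(k,t \right)} = 81$ ($Y{\left(k,t \right)} = \left(3 + 6\right)^{2} = 9^{2} = 81$)
$u{\left(S \right)} = - \frac{S}{3}$ ($u{\left(S \right)} = - \frac{\left(S^{2} + \left(S 2 \cdot 0 - S\right) S\right) + S}{3} = - \frac{\left(S^{2} + \left(S 0 - S\right) S\right) + S}{3} = - \frac{\left(S^{2} + \left(0 - S\right) S\right) + S}{3} = - \frac{\left(S^{2} + - S S\right) + S}{3} = - \frac{\left(S^{2} - S^{2}\right) + S}{3} = - \frac{0 + S}{3} = - \frac{S}{3}$)
$-388 + u{\left(Y{\left(-3,0 \right)} \right)} 262 = -388 + \left(- \frac{1}{3}\right) 81 \cdot 262 = -388 - 7074 = -7462$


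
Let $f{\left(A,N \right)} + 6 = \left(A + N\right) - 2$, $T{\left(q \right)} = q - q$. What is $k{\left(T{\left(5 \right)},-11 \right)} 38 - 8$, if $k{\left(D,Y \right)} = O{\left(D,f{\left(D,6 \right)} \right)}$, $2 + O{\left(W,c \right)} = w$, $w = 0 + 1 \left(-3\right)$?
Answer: $-198$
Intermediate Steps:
$T{\left(q \right)} = 0$
$f{\left(A,N \right)} = -8 + A + N$ ($f{\left(A,N \right)} = -6 - \left(2 - A - N\right) = -6 + \left(-2 + A + N\right) = -8 + A + N$)
$w = -3$ ($w = 0 - 3 = -3$)
$O{\left(W,c \right)} = -5$ ($O{\left(W,c \right)} = -2 - 3 = -5$)
$k{\left(D,Y \right)} = -5$
$k{\left(T{\left(5 \right)},-11 \right)} 38 - 8 = \left(-5\right) 38 - 8 = -190 - 8 = -198$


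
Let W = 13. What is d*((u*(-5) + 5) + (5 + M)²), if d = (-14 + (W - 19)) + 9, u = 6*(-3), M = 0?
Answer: -1320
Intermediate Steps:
u = -18
d = -11 (d = (-14 + (13 - 19)) + 9 = (-14 - 6) + 9 = -20 + 9 = -11)
d*((u*(-5) + 5) + (5 + M)²) = -11*((-18*(-5) + 5) + (5 + 0)²) = -11*((90 + 5) + 5²) = -11*(95 + 25) = -11*120 = -1320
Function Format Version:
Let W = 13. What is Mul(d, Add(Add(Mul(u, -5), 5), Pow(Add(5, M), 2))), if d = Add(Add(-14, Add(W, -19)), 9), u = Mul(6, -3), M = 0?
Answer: -1320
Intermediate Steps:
u = -18
d = -11 (d = Add(Add(-14, Add(13, -19)), 9) = Add(Add(-14, -6), 9) = Add(-20, 9) = -11)
Mul(d, Add(Add(Mul(u, -5), 5), Pow(Add(5, M), 2))) = Mul(-11, Add(Add(Mul(-18, -5), 5), Pow(Add(5, 0), 2))) = Mul(-11, Add(Add(90, 5), Pow(5, 2))) = Mul(-11, Add(95, 25)) = Mul(-11, 120) = -1320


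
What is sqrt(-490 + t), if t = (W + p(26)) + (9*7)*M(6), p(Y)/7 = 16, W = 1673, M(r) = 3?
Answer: 2*sqrt(371) ≈ 38.523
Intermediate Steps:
p(Y) = 112 (p(Y) = 7*16 = 112)
t = 1974 (t = (1673 + 112) + (9*7)*3 = 1785 + 63*3 = 1785 + 189 = 1974)
sqrt(-490 + t) = sqrt(-490 + 1974) = sqrt(1484) = 2*sqrt(371)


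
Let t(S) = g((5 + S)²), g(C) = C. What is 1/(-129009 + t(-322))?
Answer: -1/28520 ≈ -3.5063e-5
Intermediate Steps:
t(S) = (5 + S)²
1/(-129009 + t(-322)) = 1/(-129009 + (5 - 322)²) = 1/(-129009 + (-317)²) = 1/(-129009 + 100489) = 1/(-28520) = -1/28520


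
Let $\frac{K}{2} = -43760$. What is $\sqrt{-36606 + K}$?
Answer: $i \sqrt{124126} \approx 352.32 i$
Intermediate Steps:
$K = -87520$ ($K = 2 \left(-43760\right) = -87520$)
$\sqrt{-36606 + K} = \sqrt{-36606 - 87520} = \sqrt{-124126} = i \sqrt{124126}$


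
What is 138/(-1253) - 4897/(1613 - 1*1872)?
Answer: 871457/46361 ≈ 18.797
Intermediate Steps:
138/(-1253) - 4897/(1613 - 1*1872) = 138*(-1/1253) - 4897/(1613 - 1872) = -138/1253 - 4897/(-259) = -138/1253 - 4897*(-1/259) = -138/1253 + 4897/259 = 871457/46361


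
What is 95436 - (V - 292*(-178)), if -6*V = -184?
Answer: 130288/3 ≈ 43429.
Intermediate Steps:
V = 92/3 (V = -1/6*(-184) = 92/3 ≈ 30.667)
95436 - (V - 292*(-178)) = 95436 - (92/3 - 292*(-178)) = 95436 - (92/3 + 51976) = 95436 - 1*156020/3 = 95436 - 156020/3 = 130288/3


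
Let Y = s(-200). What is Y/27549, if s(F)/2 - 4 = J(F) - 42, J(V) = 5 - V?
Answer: 334/27549 ≈ 0.012124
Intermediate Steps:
s(F) = -66 - 2*F (s(F) = 8 + 2*((5 - F) - 42) = 8 + 2*(-37 - F) = 8 + (-74 - 2*F) = -66 - 2*F)
Y = 334 (Y = -66 - 2*(-200) = -66 + 400 = 334)
Y/27549 = 334/27549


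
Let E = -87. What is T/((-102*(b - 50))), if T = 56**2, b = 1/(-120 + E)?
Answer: 108192/175967 ≈ 0.61484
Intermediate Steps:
b = -1/207 (b = 1/(-120 - 87) = 1/(-207) = -1/207 ≈ -0.0048309)
T = 3136
T/((-102*(b - 50))) = 3136/((-102*(-1/207 - 50))) = 3136/((-102*(-10351/207))) = 3136/(351934/69) = 3136*(69/351934) = 108192/175967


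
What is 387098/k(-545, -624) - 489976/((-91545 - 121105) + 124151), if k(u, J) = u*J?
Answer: 100444411991/15048369960 ≈ 6.6748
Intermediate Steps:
k(u, J) = J*u
387098/k(-545, -624) - 489976/((-91545 - 121105) + 124151) = 387098/((-624*(-545))) - 489976/((-91545 - 121105) + 124151) = 387098/340080 - 489976/(-212650 + 124151) = 387098*(1/340080) - 489976/(-88499) = 193549/170040 - 489976*(-1/88499) = 193549/170040 + 489976/88499 = 100444411991/15048369960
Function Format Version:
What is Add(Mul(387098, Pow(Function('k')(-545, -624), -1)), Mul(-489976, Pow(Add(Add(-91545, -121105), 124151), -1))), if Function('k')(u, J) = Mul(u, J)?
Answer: Rational(100444411991, 15048369960) ≈ 6.6748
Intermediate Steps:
Function('k')(u, J) = Mul(J, u)
Add(Mul(387098, Pow(Function('k')(-545, -624), -1)), Mul(-489976, Pow(Add(Add(-91545, -121105), 124151), -1))) = Add(Mul(387098, Pow(Mul(-624, -545), -1)), Mul(-489976, Pow(Add(Add(-91545, -121105), 124151), -1))) = Add(Mul(387098, Pow(340080, -1)), Mul(-489976, Pow(Add(-212650, 124151), -1))) = Add(Mul(387098, Rational(1, 340080)), Mul(-489976, Pow(-88499, -1))) = Add(Rational(193549, 170040), Mul(-489976, Rational(-1, 88499))) = Add(Rational(193549, 170040), Rational(489976, 88499)) = Rational(100444411991, 15048369960)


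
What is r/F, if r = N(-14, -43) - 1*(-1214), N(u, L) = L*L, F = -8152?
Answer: -3063/8152 ≈ -0.37574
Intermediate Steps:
N(u, L) = L**2
r = 3063 (r = (-43)**2 - 1*(-1214) = 1849 + 1214 = 3063)
r/F = 3063/(-8152) = 3063*(-1/8152) = -3063/8152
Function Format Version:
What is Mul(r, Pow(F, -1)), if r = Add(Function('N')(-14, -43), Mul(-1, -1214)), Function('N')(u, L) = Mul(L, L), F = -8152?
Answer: Rational(-3063, 8152) ≈ -0.37574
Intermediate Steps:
Function('N')(u, L) = Pow(L, 2)
r = 3063 (r = Add(Pow(-43, 2), Mul(-1, -1214)) = Add(1849, 1214) = 3063)
Mul(r, Pow(F, -1)) = Mul(3063, Pow(-8152, -1)) = Mul(3063, Rational(-1, 8152)) = Rational(-3063, 8152)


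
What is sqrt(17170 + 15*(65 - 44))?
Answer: sqrt(17485) ≈ 132.23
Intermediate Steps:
sqrt(17170 + 15*(65 - 44)) = sqrt(17170 + 15*21) = sqrt(17170 + 315) = sqrt(17485)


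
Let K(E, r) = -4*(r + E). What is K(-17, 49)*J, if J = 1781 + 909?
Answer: -344320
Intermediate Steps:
K(E, r) = -4*E - 4*r (K(E, r) = -4*(E + r) = -4*E - 4*r)
J = 2690
K(-17, 49)*J = (-4*(-17) - 4*49)*2690 = (68 - 196)*2690 = -128*2690 = -344320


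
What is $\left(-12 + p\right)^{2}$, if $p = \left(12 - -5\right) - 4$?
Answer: $1$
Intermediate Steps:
$p = 13$ ($p = \left(12 + 5\right) - 4 = 17 - 4 = 13$)
$\left(-12 + p\right)^{2} = \left(-12 + 13\right)^{2} = 1^{2} = 1$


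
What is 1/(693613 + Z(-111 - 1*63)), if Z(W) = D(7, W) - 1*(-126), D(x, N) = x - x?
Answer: 1/693739 ≈ 1.4415e-6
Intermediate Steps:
D(x, N) = 0
Z(W) = 126 (Z(W) = 0 - 1*(-126) = 0 + 126 = 126)
1/(693613 + Z(-111 - 1*63)) = 1/(693613 + 126) = 1/693739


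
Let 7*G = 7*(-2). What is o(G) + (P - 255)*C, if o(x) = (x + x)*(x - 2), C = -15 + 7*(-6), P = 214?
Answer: 2353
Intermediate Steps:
G = -2 (G = (7*(-2))/7 = (⅐)*(-14) = -2)
C = -57 (C = -15 - 42 = -57)
o(x) = 2*x*(-2 + x) (o(x) = (2*x)*(-2 + x) = 2*x*(-2 + x))
o(G) + (P - 255)*C = 2*(-2)*(-2 - 2) + (214 - 255)*(-57) = 2*(-2)*(-4) - 41*(-57) = 16 + 2337 = 2353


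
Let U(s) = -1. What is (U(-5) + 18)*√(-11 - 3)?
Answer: 17*I*√14 ≈ 63.608*I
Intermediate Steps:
(U(-5) + 18)*√(-11 - 3) = (-1 + 18)*√(-11 - 3) = 17*√(-14) = 17*(I*√14) = 17*I*√14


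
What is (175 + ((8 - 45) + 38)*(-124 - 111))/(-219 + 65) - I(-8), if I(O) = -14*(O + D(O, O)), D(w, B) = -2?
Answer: -10750/77 ≈ -139.61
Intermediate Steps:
I(O) = 28 - 14*O (I(O) = -14*(O - 2) = -14*(-2 + O) = 28 - 14*O)
(175 + ((8 - 45) + 38)*(-124 - 111))/(-219 + 65) - I(-8) = (175 + ((8 - 45) + 38)*(-124 - 111))/(-219 + 65) - (28 - 14*(-8)) = (175 + (-37 + 38)*(-235))/(-154) - (28 + 112) = (175 + 1*(-235))*(-1/154) - 1*140 = (175 - 235)*(-1/154) - 140 = -60*(-1/154) - 140 = 30/77 - 140 = -10750/77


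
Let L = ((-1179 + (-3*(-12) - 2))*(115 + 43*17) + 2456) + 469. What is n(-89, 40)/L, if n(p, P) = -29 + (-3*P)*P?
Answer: 439/87795 ≈ 0.0050003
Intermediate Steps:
n(p, P) = -29 - 3*P**2
L = -965745 (L = ((-1179 + (36 - 2))*(115 + 731) + 2456) + 469 = ((-1179 + 34)*846 + 2456) + 469 = (-1145*846 + 2456) + 469 = (-968670 + 2456) + 469 = -966214 + 469 = -965745)
n(-89, 40)/L = (-29 - 3*40**2)/(-965745) = (-29 - 3*1600)*(-1/965745) = (-29 - 4800)*(-1/965745) = -4829*(-1/965745) = 439/87795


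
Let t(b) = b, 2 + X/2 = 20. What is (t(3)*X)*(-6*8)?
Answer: -5184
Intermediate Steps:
X = 36 (X = -4 + 2*20 = -4 + 40 = 36)
(t(3)*X)*(-6*8) = (3*36)*(-6*8) = 108*(-48) = -5184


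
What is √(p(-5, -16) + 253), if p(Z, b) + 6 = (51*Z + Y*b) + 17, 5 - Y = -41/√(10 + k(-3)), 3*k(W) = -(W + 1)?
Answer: √(-71 - 82*√6) ≈ 16.488*I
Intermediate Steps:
k(W) = -⅓ - W/3 (k(W) = (-(W + 1))/3 = (-(1 + W))/3 = (-1 - W)/3 = -⅓ - W/3)
Y = 5 + 41*√6/8 (Y = 5 - (-41)/(√(10 + (-⅓ - ⅓*(-3)))) = 5 - (-41)/(√(10 + (-⅓ + 1))) = 5 - (-41)/(√(10 + ⅔)) = 5 - (-41)/(√(32/3)) = 5 - (-41)/(4*√6/3) = 5 - (-41)*√6/8 = 5 + 41*√6/8 ≈ 17.554)
p(Z, b) = 11 + 51*Z + b*(5 + 41*√6/8) (p(Z, b) = -6 + ((51*Z + (5 + 41*√6/8)*b) + 17) = -6 + ((51*Z + b*(5 + 41*√6/8)) + 17) = -6 + (17 + 51*Z + b*(5 + 41*√6/8)) = 11 + 51*Z + b*(5 + 41*√6/8))
√(p(-5, -16) + 253) = √((11 + 51*(-5) + (⅛)*(-16)*(40 + 41*√6)) + 253) = √((11 - 255 + (-80 - 82*√6)) + 253) = √((-324 - 82*√6) + 253) = √(-71 - 82*√6)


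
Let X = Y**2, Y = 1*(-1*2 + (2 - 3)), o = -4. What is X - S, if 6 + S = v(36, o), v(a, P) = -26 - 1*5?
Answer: 46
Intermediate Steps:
v(a, P) = -31 (v(a, P) = -26 - 5 = -31)
Y = -3 (Y = 1*(-2 - 1) = 1*(-3) = -3)
S = -37 (S = -6 - 31 = -37)
X = 9 (X = (-3)**2 = 9)
X - S = 9 - 1*(-37) = 9 + 37 = 46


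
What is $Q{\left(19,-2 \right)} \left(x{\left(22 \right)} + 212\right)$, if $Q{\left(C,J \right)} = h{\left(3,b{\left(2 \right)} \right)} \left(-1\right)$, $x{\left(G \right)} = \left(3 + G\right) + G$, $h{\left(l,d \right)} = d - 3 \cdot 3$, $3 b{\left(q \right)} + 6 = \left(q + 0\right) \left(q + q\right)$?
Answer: $\frac{6475}{3} \approx 2158.3$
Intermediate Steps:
$b{\left(q \right)} = -2 + \frac{2 q^{2}}{3}$ ($b{\left(q \right)} = -2 + \frac{\left(q + 0\right) \left(q + q\right)}{3} = -2 + \frac{q 2 q}{3} = -2 + \frac{2 q^{2}}{3}$)
$h{\left(l,d \right)} = -9 + d$ ($h{\left(l,d \right)} = d - 9 = -9 + d$)
$x{\left(G \right)} = 3 + 2 G$
$Q{\left(C,J \right)} = \frac{25}{3}$ ($Q{\left(C,J \right)} = \left(-9 - \left(2 - \frac{2 \cdot 2^{2}}{3}\right)\right) \left(-1\right) = \left(-9 + \left(-2 + \frac{2}{3} \cdot 4\right)\right) \left(-1\right) = \left(-9 + \left(-2 + \frac{8}{3}\right)\right) \left(-1\right) = \left(-9 + \frac{2}{3}\right) \left(-1\right) = \left(- \frac{25}{3}\right) \left(-1\right) = \frac{25}{3}$)
$Q{\left(19,-2 \right)} \left(x{\left(22 \right)} + 212\right) = \frac{25 \left(\left(3 + 2 \cdot 22\right) + 212\right)}{3} = \frac{25 \left(\left(3 + 44\right) + 212\right)}{3} = \frac{25 \left(47 + 212\right)}{3} = \frac{25}{3} \cdot 259 = \frac{6475}{3}$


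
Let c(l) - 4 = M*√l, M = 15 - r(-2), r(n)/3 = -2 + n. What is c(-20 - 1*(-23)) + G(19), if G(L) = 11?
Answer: 15 + 27*√3 ≈ 61.765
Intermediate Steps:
r(n) = -6 + 3*n (r(n) = 3*(-2 + n) = -6 + 3*n)
M = 27 (M = 15 - (-6 + 3*(-2)) = 15 - (-6 - 6) = 15 - (-12) = 15 - 1*(-12) = 15 + 12 = 27)
c(l) = 4 + 27*√l
c(-20 - 1*(-23)) + G(19) = (4 + 27*√(-20 - 1*(-23))) + 11 = (4 + 27*√(-20 + 23)) + 11 = (4 + 27*√3) + 11 = 15 + 27*√3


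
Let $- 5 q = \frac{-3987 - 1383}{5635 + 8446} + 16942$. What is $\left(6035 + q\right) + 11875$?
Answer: $\frac{1022398618}{70405} \approx 14522.0$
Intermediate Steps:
$q = - \frac{238554932}{70405}$ ($q = - \frac{\frac{-3987 - 1383}{5635 + 8446} + 16942}{5} = - \frac{- \frac{5370}{14081} + 16942}{5} = \left(- \frac{1}{5}\right) \frac{238554932}{14081} = - \frac{238554932}{70405} \approx -3388.3$)
$\left(6035 + q\right) + 11875 = \left(6035 - \frac{238554932}{70405}\right) + 11875 = \frac{186339243}{70405} + 11875 = \frac{1022398618}{70405}$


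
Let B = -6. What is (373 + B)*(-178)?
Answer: -65326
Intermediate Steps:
(373 + B)*(-178) = (373 - 6)*(-178) = 367*(-178) = -65326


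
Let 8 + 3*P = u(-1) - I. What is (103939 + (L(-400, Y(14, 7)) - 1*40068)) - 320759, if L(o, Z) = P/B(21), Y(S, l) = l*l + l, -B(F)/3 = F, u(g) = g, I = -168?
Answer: -16183997/63 ≈ -2.5689e+5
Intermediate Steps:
B(F) = -3*F
Y(S, l) = l + l² (Y(S, l) = l² + l = l + l²)
P = 53 (P = -8/3 + (-1 - 1*(-168))/3 = -8/3 + (-1 + 168)/3 = -8/3 + (⅓)*167 = -8/3 + 167/3 = 53)
L(o, Z) = -53/63 (L(o, Z) = 53/((-3*21)) = 53/(-63) = 53*(-1/63) = -53/63)
(103939 + (L(-400, Y(14, 7)) - 1*40068)) - 320759 = (103939 + (-53/63 - 1*40068)) - 320759 = (103939 + (-53/63 - 40068)) - 320759 = (103939 - 2524337/63) - 320759 = 4023820/63 - 320759 = -16183997/63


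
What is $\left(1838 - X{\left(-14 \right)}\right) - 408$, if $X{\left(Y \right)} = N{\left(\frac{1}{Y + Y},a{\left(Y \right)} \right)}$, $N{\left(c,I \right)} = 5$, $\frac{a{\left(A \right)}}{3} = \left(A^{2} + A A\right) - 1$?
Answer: $1425$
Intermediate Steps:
$a{\left(A \right)} = -3 + 6 A^{2}$ ($a{\left(A \right)} = 3 \left(\left(A^{2} + A A\right) - 1\right) = 3 \left(\left(A^{2} + A^{2}\right) - 1\right) = 3 \left(2 A^{2} - 1\right) = 3 \left(-1 + 2 A^{2}\right) = -3 + 6 A^{2}$)
$X{\left(Y \right)} = 5$
$\left(1838 - X{\left(-14 \right)}\right) - 408 = \left(1838 - 5\right) - 408 = 1833 - 408 = 1425$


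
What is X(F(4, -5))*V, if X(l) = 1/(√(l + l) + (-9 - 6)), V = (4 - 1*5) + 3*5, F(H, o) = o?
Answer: -42/47 - 14*I*√10/235 ≈ -0.89362 - 0.18839*I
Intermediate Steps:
V = 14 (V = (4 - 5) + 15 = -1 + 15 = 14)
X(l) = 1/(-15 + √2*√l) (X(l) = 1/(√(2*l) - 15) = 1/(√2*√l - 15) = 1/(-15 + √2*√l))
X(F(4, -5))*V = 14/(-15 + √2*√(-5)) = 14/(-15 + √2*(I*√5)) = 14/(-15 + I*√10)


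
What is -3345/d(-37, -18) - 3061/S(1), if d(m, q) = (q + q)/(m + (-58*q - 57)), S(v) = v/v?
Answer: 511259/6 ≈ 85210.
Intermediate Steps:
S(v) = 1
d(m, q) = 2*q/(-57 + m - 58*q) (d(m, q) = (2*q)/(m + (-57 - 58*q)) = (2*q)/(-57 + m - 58*q) = 2*q/(-57 + m - 58*q))
-3345/d(-37, -18) - 3061/S(1) = -3345/((-2*(-18)/(57 - 1*(-37) + 58*(-18)))) - 3061/1 = -3345/((-2*(-18)/(57 + 37 - 1044))) - 3061*1 = -3345/((-2*(-18)/(-950))) - 3061 = -3345/((-2*(-18)*(-1/950))) - 3061 = -3345/(-18/475) - 3061 = -3345*(-475/18) - 3061 = 529625/6 - 3061 = 511259/6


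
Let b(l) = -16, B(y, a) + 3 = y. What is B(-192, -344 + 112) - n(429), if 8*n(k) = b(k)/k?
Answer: -83653/429 ≈ -195.00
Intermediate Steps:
B(y, a) = -3 + y
n(k) = -2/k (n(k) = (-16/k)/8 = -2/k)
B(-192, -344 + 112) - n(429) = (-3 - 192) - (-2)/429 = -195 - (-2)/429 = -195 - 1*(-2/429) = -195 + 2/429 = -83653/429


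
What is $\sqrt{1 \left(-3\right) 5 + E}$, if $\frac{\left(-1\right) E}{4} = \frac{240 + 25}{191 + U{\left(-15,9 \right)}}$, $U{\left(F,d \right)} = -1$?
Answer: $\frac{i \sqrt{7429}}{19} \approx 4.5364 i$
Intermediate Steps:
$E = - \frac{106}{19}$ ($E = - 4 \frac{240 + 25}{191 - 1} = - 4 \cdot \frac{265}{190} = - 4 \cdot 265 \cdot \frac{1}{190} = \left(-4\right) \frac{53}{38} = - \frac{106}{19} \approx -5.5789$)
$\sqrt{1 \left(-3\right) 5 + E} = \sqrt{1 \left(-3\right) 5 - \frac{106}{19}} = \sqrt{\left(-3\right) 5 - \frac{106}{19}} = \sqrt{-15 - \frac{106}{19}} = \sqrt{- \frac{391}{19}} = \frac{i \sqrt{7429}}{19}$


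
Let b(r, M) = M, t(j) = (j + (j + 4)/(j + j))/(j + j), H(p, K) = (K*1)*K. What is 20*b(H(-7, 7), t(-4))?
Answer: 10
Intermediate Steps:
H(p, K) = K² (H(p, K) = K*K = K²)
t(j) = (j + (4 + j)/(2*j))/(2*j) (t(j) = (j + (4 + j)/((2*j)))/((2*j)) = (j + (4 + j)*(1/(2*j)))*(1/(2*j)) = (j + (4 + j)/(2*j))*(1/(2*j)) = (j + (4 + j)/(2*j))/(2*j))
20*b(H(-7, 7), t(-4)) = 20*((¼)*(4 - 4 + 2*(-4)²)/(-4)²) = 20*((¼)*(1/16)*(4 - 4 + 2*16)) = 20*((¼)*(1/16)*(4 - 4 + 32)) = 20*((¼)*(1/16)*32) = 20*(½) = 10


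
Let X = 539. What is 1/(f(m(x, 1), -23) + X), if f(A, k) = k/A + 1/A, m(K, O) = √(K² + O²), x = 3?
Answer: 245/132033 + √10/132033 ≈ 0.0018795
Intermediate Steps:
f(A, k) = 1/A + k/A (f(A, k) = k/A + 1/A = 1/A + k/A)
1/(f(m(x, 1), -23) + X) = 1/((1 - 23)/(√(3² + 1²)) + 539) = 1/(-22/√(9 + 1) + 539) = 1/(-22/√10 + 539) = 1/((√10/10)*(-22) + 539) = 1/(-11*√10/5 + 539) = 1/(539 - 11*√10/5)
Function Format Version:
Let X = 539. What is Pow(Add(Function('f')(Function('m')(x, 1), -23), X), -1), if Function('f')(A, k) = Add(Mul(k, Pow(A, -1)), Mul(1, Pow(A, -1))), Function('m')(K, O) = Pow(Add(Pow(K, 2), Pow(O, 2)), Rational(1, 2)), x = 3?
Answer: Add(Rational(245, 132033), Mul(Rational(1, 132033), Pow(10, Rational(1, 2)))) ≈ 0.0018795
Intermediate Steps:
Function('f')(A, k) = Add(Pow(A, -1), Mul(k, Pow(A, -1))) (Function('f')(A, k) = Add(Mul(k, Pow(A, -1)), Pow(A, -1)) = Add(Pow(A, -1), Mul(k, Pow(A, -1))))
Pow(Add(Function('f')(Function('m')(x, 1), -23), X), -1) = Pow(Add(Mul(Pow(Pow(Add(Pow(3, 2), Pow(1, 2)), Rational(1, 2)), -1), Add(1, -23)), 539), -1) = Pow(Add(Mul(Pow(Pow(Add(9, 1), Rational(1, 2)), -1), -22), 539), -1) = Pow(Add(Mul(Pow(Pow(10, Rational(1, 2)), -1), -22), 539), -1) = Pow(Add(Mul(Mul(Rational(1, 10), Pow(10, Rational(1, 2))), -22), 539), -1) = Pow(Add(Mul(Rational(-11, 5), Pow(10, Rational(1, 2))), 539), -1) = Pow(Add(539, Mul(Rational(-11, 5), Pow(10, Rational(1, 2)))), -1)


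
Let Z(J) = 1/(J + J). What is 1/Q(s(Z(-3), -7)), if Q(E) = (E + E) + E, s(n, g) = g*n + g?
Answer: -2/35 ≈ -0.057143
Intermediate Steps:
Z(J) = 1/(2*J)
s(n, g) = g + g*n
Q(E) = 3*E (Q(E) = 2*E + E = 3*E)
1/Q(s(Z(-3), -7)) = 1/(3*(-7*(1 + (1/2)/(-3)))) = 1/(3*(-7*(1 + (1/2)*(-1/3)))) = 1/(3*(-7*(1 - 1/6))) = 1/(3*(-7*5/6)) = 1/(3*(-35/6)) = 1/(-35/2) = -2/35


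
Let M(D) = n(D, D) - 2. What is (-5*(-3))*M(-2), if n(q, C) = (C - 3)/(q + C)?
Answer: -45/4 ≈ -11.250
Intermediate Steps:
n(q, C) = (-3 + C)/(C + q)
M(D) = -2 + (-3 + D)/(2*D) (M(D) = (-3 + D)/(D + D) - 2 = (-3 + D)/((2*D)) - 2 = (1/(2*D))*(-3 + D) - 2 = (-3 + D)/(2*D) - 2 = -2 + (-3 + D)/(2*D))
(-5*(-3))*M(-2) = (-5*(-3))*((3/2)*(-1 - 1*(-2))/(-2)) = 15*((3/2)*(-1/2)*(-1 + 2)) = 15*((3/2)*(-1/2)*1) = 15*(-3/4) = -45/4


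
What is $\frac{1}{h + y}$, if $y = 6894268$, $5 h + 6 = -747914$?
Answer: $\frac{1}{6744684} \approx 1.4826 \cdot 10^{-7}$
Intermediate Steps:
$h = -149584$ ($h = - \frac{6}{5} + \frac{1}{5} \left(-747914\right) = - \frac{6}{5} - \frac{747914}{5} = -149584$)
$\frac{1}{h + y} = \frac{1}{-149584 + 6894268} = \frac{1}{6744684}$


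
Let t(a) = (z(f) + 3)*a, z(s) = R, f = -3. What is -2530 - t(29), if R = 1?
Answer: -2646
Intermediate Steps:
z(s) = 1
t(a) = 4*a (t(a) = (1 + 3)*a = 4*a)
-2530 - t(29) = -2530 - 4*29 = -2530 - 1*116 = -2530 - 116 = -2646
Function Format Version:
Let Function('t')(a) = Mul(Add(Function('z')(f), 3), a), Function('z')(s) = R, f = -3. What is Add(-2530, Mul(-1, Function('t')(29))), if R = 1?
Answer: -2646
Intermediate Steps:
Function('z')(s) = 1
Function('t')(a) = Mul(4, a) (Function('t')(a) = Mul(Add(1, 3), a) = Mul(4, a))
Add(-2530, Mul(-1, Function('t')(29))) = Add(-2530, Mul(-1, Mul(4, 29))) = Add(-2530, Mul(-1, 116)) = Add(-2530, -116) = -2646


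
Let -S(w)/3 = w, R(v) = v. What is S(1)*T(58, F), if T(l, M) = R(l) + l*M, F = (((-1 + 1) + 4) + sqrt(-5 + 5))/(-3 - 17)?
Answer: -696/5 ≈ -139.20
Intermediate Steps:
S(w) = -3*w
F = -1/5 (F = ((0 + 4) + sqrt(0))/(-20) = (4 + 0)*(-1/20) = 4*(-1/20) = -1/5 ≈ -0.20000)
T(l, M) = l + M*l (T(l, M) = l + l*M = l + M*l)
S(1)*T(58, F) = (-3*1)*(58*(1 - 1/5)) = -174*4/5 = -3*232/5 = -696/5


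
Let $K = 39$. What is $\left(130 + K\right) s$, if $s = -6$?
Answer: $-1014$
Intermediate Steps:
$\left(130 + K\right) s = \left(130 + 39\right) \left(-6\right) = 169 \left(-6\right) = -1014$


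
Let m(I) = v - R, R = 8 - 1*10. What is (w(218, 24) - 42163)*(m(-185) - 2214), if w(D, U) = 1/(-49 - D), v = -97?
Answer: 25993618298/267 ≈ 9.7354e+7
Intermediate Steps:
R = -2 (R = 8 - 10 = -2)
m(I) = -95 (m(I) = -97 - 1*(-2) = -97 + 2 = -95)
(w(218, 24) - 42163)*(m(-185) - 2214) = (-1/(49 + 218) - 42163)*(-95 - 2214) = (-1/267 - 42163)*(-2309) = -11257522/267*(-2309) = 25993618298/267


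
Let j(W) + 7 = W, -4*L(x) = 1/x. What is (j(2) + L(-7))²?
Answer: 19321/784 ≈ 24.644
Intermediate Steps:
L(x) = -1/(4*x)
j(W) = -7 + W
(j(2) + L(-7))² = ((-7 + 2) - ¼/(-7))² = (-5 - ¼*(-⅐))² = (-5 + 1/28)² = (-139/28)² = 19321/784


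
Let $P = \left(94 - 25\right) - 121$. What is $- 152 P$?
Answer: $7904$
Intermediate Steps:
$P = -52$ ($P = 69 - 121 = -52$)
$- 152 P = \left(-152\right) \left(-52\right) = 7904$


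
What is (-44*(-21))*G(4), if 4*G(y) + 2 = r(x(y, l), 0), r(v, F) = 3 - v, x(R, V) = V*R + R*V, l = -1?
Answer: 2079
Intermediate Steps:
x(R, V) = 2*R*V (x(R, V) = R*V + R*V = 2*R*V)
G(y) = ¼ + y/2 (G(y) = -½ + (3 - 2*y*(-1))/4 = -½ + (3 - (-2)*y)/4 = -½ + (3 + 2*y)/4 = -½ + (¾ + y/2) = ¼ + y/2)
(-44*(-21))*G(4) = (-44*(-21))*(¼ + (½)*4) = 924*(¼ + 2) = 924*(9/4) = 2079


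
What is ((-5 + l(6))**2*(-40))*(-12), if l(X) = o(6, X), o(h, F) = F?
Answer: 480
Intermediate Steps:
l(X) = X
((-5 + l(6))**2*(-40))*(-12) = ((-5 + 6)**2*(-40))*(-12) = (1**2*(-40))*(-12) = (1*(-40))*(-12) = -40*(-12) = 480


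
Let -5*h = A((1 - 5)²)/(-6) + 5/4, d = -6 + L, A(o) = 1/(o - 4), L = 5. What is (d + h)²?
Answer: 201601/129600 ≈ 1.5556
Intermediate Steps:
A(o) = 1/(-4 + o)
d = -1 (d = -6 + 5 = -1)
h = -89/360 (h = -(1/(-4 + (1 - 5)²*(-6)) + 5/4)/5 = -(-⅙/(-4 + (-4)²) + 5*(¼))/5 = -(-⅙/(-4 + 16) + 5/4)/5 = -(-⅙/12 + 5/4)/5 = -((1/12)*(-⅙) + 5/4)/5 = -(-1/72 + 5/4)/5 = -⅕*89/72 = -89/360 ≈ -0.24722)
(d + h)² = (-1 - 89/360)² = (-449/360)² = 201601/129600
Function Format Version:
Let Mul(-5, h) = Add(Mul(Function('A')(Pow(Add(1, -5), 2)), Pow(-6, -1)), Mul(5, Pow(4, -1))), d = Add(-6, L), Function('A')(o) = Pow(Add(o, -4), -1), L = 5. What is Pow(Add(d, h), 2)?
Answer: Rational(201601, 129600) ≈ 1.5556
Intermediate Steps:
Function('A')(o) = Pow(Add(-4, o), -1)
d = -1 (d = Add(-6, 5) = -1)
h = Rational(-89, 360) (h = Mul(Rational(-1, 5), Add(Mul(Pow(Add(-4, Pow(Add(1, -5), 2)), -1), Pow(-6, -1)), Mul(5, Pow(4, -1)))) = Mul(Rational(-1, 5), Add(Mul(Pow(Add(-4, Pow(-4, 2)), -1), Rational(-1, 6)), Mul(5, Rational(1, 4)))) = Mul(Rational(-1, 5), Add(Mul(Pow(Add(-4, 16), -1), Rational(-1, 6)), Rational(5, 4))) = Mul(Rational(-1, 5), Add(Mul(Pow(12, -1), Rational(-1, 6)), Rational(5, 4))) = Mul(Rational(-1, 5), Add(Mul(Rational(1, 12), Rational(-1, 6)), Rational(5, 4))) = Mul(Rational(-1, 5), Add(Rational(-1, 72), Rational(5, 4))) = Mul(Rational(-1, 5), Rational(89, 72)) = Rational(-89, 360) ≈ -0.24722)
Pow(Add(d, h), 2) = Pow(Add(-1, Rational(-89, 360)), 2) = Pow(Rational(-449, 360), 2) = Rational(201601, 129600)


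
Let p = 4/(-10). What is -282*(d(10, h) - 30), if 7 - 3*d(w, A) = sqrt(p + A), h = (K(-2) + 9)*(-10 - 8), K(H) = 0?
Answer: 7802 + 188*I*sqrt(1015)/5 ≈ 7802.0 + 1197.9*I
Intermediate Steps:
p = -2/5 (p = 4*(-1/10) = -2/5 ≈ -0.40000)
h = -162 (h = (0 + 9)*(-10 - 8) = 9*(-18) = -162)
d(w, A) = 7/3 - sqrt(-2/5 + A)/3
-282*(d(10, h) - 30) = -282*((7/3 - sqrt(-10 + 25*(-162))/15) - 30) = -282*((7/3 - sqrt(-10 - 4050)/15) - 30) = -282*((7/3 - 2*I*sqrt(1015)/15) - 30) = -282*(-83/3 - 2*I*sqrt(1015)/15) = 7802 + 188*I*sqrt(1015)/5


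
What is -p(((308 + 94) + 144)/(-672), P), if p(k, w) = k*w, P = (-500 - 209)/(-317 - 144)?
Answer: 9217/7376 ≈ 1.2496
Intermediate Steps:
P = 709/461 (P = -709/(-461) = -709*(-1/461) = 709/461 ≈ 1.5380)
-p(((308 + 94) + 144)/(-672), P) = -((308 + 94) + 144)/(-672)*709/461 = -(402 + 144)*(-1/672)*709/461 = -546*(-1/672)*709/461 = -(-13)*709/(16*461) = -1*(-9217/7376) = 9217/7376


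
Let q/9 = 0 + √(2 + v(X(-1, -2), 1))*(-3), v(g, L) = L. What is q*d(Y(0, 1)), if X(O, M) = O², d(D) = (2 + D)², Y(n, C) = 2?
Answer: -432*√3 ≈ -748.25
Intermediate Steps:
q = -27*√3 (q = 9*(0 + √(2 + 1)*(-3)) = 9*(0 + √3*(-3)) = 9*(0 - 3*√3) = 9*(-3*√3) = -27*√3 ≈ -46.765)
q*d(Y(0, 1)) = (-27*√3)*(2 + 2)² = -27*√3*4² = -27*√3*16 = -432*√3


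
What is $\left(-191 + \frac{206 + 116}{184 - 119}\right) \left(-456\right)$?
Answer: $\frac{5514408}{65} \approx 84837.0$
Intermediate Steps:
$\left(-191 + \frac{206 + 116}{184 - 119}\right) \left(-456\right) = \left(-191 + \frac{322}{65}\right) \left(-456\right) = \left(- \frac{12093}{65}\right) \left(-456\right) = \frac{5514408}{65}$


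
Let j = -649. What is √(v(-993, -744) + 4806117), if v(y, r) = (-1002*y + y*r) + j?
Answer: 7*√133454 ≈ 2557.2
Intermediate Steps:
v(y, r) = -649 - 1002*y + r*y (v(y, r) = (-1002*y + y*r) - 649 = (-1002*y + r*y) - 649 = -649 - 1002*y + r*y)
√(v(-993, -744) + 4806117) = √((-649 - 1002*(-993) - 744*(-993)) + 4806117) = √((-649 + 994986 + 738792) + 4806117) = √(1733129 + 4806117) = √6539246 = 7*√133454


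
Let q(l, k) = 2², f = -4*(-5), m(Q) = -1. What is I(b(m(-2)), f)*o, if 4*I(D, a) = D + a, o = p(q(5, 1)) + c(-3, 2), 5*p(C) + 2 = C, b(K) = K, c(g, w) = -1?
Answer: -57/20 ≈ -2.8500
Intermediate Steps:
f = 20
q(l, k) = 4
p(C) = -⅖ + C/5
o = -⅗ (o = (-⅖ + (⅕)*4) - 1 = (-⅖ + ⅘) - 1 = ⅖ - 1 = -⅗ ≈ -0.60000)
I(D, a) = D/4 + a/4 (I(D, a) = (D + a)/4 = D/4 + a/4)
I(b(m(-2)), f)*o = ((¼)*(-1) + (¼)*20)*(-⅗) = (-¼ + 5)*(-⅗) = (19/4)*(-⅗) = -57/20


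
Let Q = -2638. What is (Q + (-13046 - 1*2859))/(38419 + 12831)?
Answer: -18543/51250 ≈ -0.36181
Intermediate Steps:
(Q + (-13046 - 1*2859))/(38419 + 12831) = (-2638 + (-13046 - 1*2859))/(38419 + 12831) = (-2638 + (-13046 - 2859))/51250 = (-2638 - 15905)*(1/51250) = -18543*1/51250 = -18543/51250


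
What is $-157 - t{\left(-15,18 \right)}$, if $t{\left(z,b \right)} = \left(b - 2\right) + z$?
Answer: $-158$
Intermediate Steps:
$t{\left(z,b \right)} = -2 + b + z$ ($t{\left(z,b \right)} = \left(b - 2\right) + z = \left(-2 + b\right) + z = -2 + b + z$)
$-157 - t{\left(-15,18 \right)} = -157 - \left(-2 + 18 - 15\right) = -157 - 1 = -158$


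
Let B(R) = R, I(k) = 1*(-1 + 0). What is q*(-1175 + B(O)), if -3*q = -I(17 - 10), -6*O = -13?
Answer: 7037/18 ≈ 390.94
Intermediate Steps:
O = 13/6 (O = -⅙*(-13) = 13/6 ≈ 2.1667)
I(k) = -1 (I(k) = 1*(-1) = -1)
q = -⅓ (q = -(-1)*(-1)/3 = -⅓*1 = -⅓ ≈ -0.33333)
q*(-1175 + B(O)) = -(-1175 + 13/6)/3 = -⅓*(-7037/6) = 7037/18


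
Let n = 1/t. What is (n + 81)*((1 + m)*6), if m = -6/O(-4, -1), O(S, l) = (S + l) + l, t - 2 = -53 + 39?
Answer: 971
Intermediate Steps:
t = -12 (t = 2 + (-53 + 39) = 2 - 14 = -12)
n = -1/12 (n = 1/(-12) = -1/12 ≈ -0.083333)
O(S, l) = S + 2*l
m = 1 (m = -6/(-4 + 2*(-1)) = -6/(-4 - 2) = -6/(-6) = -6*(-⅙) = 1)
(n + 81)*((1 + m)*6) = (-1/12 + 81)*((1 + 1)*6) = 971*(2*6)/12 = (971/12)*12 = 971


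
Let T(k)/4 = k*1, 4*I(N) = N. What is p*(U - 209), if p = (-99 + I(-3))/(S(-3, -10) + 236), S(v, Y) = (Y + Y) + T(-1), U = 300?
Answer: -36309/848 ≈ -42.817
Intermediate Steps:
I(N) = N/4
T(k) = 4*k (T(k) = 4*(k*1) = 4*k)
S(v, Y) = -4 + 2*Y (S(v, Y) = (Y + Y) + 4*(-1) = 2*Y - 4 = -4 + 2*Y)
p = -399/848 (p = (-99 + (¼)*(-3))/((-4 + 2*(-10)) + 236) = (-99 - ¾)/((-4 - 20) + 236) = -399/(4*(-24 + 236)) = -399/4/212 = -399/4*1/212 = -399/848 ≈ -0.47052)
p*(U - 209) = -399*(300 - 209)/848 = -399/848*91 = -36309/848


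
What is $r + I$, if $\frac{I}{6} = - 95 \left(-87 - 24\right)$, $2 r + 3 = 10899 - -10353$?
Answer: $\frac{147789}{2} \approx 73895.0$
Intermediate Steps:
$r = \frac{21249}{2}$ ($r = - \frac{3}{2} + \frac{10899 - -10353}{2} = - \frac{3}{2} + \frac{10899 + 10353}{2} = - \frac{3}{2} + \frac{1}{2} \cdot 21252 = - \frac{3}{2} + 10626 = \frac{21249}{2} \approx 10625.0$)
$I = 63270$ ($I = 6 \left(- 95 \left(-87 - 24\right)\right) = 6 \left(\left(-95\right) \left(-111\right)\right) = 6 \cdot 10545 = 63270$)
$r + I = \frac{21249}{2} + 63270 = \frac{147789}{2}$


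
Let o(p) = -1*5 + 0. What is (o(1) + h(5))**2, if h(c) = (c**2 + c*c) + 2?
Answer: 2209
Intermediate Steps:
h(c) = 2 + 2*c**2 (h(c) = (c**2 + c**2) + 2 = 2*c**2 + 2 = 2 + 2*c**2)
o(p) = -5 (o(p) = -5 + 0 = -5)
(o(1) + h(5))**2 = (-5 + (2 + 2*5**2))**2 = (-5 + (2 + 2*25))**2 = (-5 + (2 + 50))**2 = (-5 + 52)**2 = 47**2 = 2209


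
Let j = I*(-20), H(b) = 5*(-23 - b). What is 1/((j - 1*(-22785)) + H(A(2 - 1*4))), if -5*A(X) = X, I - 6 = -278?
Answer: 1/28108 ≈ 3.5577e-5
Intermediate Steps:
I = -272 (I = 6 - 278 = -272)
A(X) = -X/5
H(b) = -115 - 5*b
j = 5440 (j = -272*(-20) = 5440)
1/((j - 1*(-22785)) + H(A(2 - 1*4))) = 1/((5440 - 1*(-22785)) + (-115 - (-1)*(2 - 1*4))) = 1/((5440 + 22785) + (-115 - (-1)*(2 - 4))) = 1/(28225 + (-115 - (-1)*(-2))) = 1/(28225 + (-115 - 5*⅖)) = 1/(28225 + (-115 - 2)) = 1/(28225 - 117) = 1/28108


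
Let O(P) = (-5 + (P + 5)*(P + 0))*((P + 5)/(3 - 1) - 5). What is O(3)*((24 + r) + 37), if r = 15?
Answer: -1444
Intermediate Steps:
O(P) = (-5 + P*(5 + P))*(-5/2 + P/2) (O(P) = (-5 + (5 + P)*P)*((5 + P)/2 - 5) = (-5 + P*(5 + P))*((5 + P)*(½) - 5) = (-5 + P*(5 + P))*((5/2 + P/2) - 5) = (-5 + P*(5 + P))*(-5/2 + P/2))
O(3)*((24 + r) + 37) = (25/2 + (½)*3³ - 15*3)*((24 + 15) + 37) = (25/2 + (½)*27 - 45)*(39 + 37) = (25/2 + 27/2 - 45)*76 = -19*76 = -1444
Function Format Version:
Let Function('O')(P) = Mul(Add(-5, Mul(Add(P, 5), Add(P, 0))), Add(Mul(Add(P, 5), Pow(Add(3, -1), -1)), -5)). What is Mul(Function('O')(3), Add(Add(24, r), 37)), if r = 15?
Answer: -1444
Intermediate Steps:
Function('O')(P) = Mul(Add(-5, Mul(P, Add(5, P))), Add(Rational(-5, 2), Mul(Rational(1, 2), P))) (Function('O')(P) = Mul(Add(-5, Mul(Add(5, P), P)), Add(Mul(Add(5, P), Pow(2, -1)), -5)) = Mul(Add(-5, Mul(P, Add(5, P))), Add(Mul(Add(5, P), Rational(1, 2)), -5)) = Mul(Add(-5, Mul(P, Add(5, P))), Add(Add(Rational(5, 2), Mul(Rational(1, 2), P)), -5)) = Mul(Add(-5, Mul(P, Add(5, P))), Add(Rational(-5, 2), Mul(Rational(1, 2), P))))
Mul(Function('O')(3), Add(Add(24, r), 37)) = Mul(Add(Rational(25, 2), Mul(Rational(1, 2), Pow(3, 3)), Mul(-15, 3)), Add(Add(24, 15), 37)) = Mul(Add(Rational(25, 2), Mul(Rational(1, 2), 27), -45), Add(39, 37)) = Mul(Add(Rational(25, 2), Rational(27, 2), -45), 76) = Mul(-19, 76) = -1444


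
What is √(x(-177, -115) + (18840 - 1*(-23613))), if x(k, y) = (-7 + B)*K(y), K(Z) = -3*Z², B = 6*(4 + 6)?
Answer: I*√2060322 ≈ 1435.4*I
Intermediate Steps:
B = 60 (B = 6*10 = 60)
x(k, y) = -159*y² (x(k, y) = (-7 + 60)*(-3*y²) = 53*(-3*y²) = -159*y²)
√(x(-177, -115) + (18840 - 1*(-23613))) = √(-159*(-115)² + (18840 - 1*(-23613))) = √(-159*13225 + (18840 + 23613)) = √(-2102775 + 42453) = √(-2060322) = I*√2060322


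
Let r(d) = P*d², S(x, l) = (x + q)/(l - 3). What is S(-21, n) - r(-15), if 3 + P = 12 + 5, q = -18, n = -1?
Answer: -12561/4 ≈ -3140.3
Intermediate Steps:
P = 14 (P = -3 + (12 + 5) = -3 + 17 = 14)
S(x, l) = (-18 + x)/(-3 + l) (S(x, l) = (x - 18)/(l - 3) = (-18 + x)/(-3 + l))
r(d) = 14*d²
S(-21, n) - r(-15) = (-18 - 21)/(-3 - 1) - 14*(-15)² = -39/(-4) - 14*225 = -¼*(-39) - 1*3150 = 39/4 - 3150 = -12561/4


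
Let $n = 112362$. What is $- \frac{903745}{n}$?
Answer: $- \frac{903745}{112362} \approx -8.0432$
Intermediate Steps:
$- \frac{903745}{n} = - \frac{903745}{112362}$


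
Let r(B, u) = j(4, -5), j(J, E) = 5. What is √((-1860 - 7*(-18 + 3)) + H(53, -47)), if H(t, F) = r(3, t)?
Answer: 5*I*√70 ≈ 41.833*I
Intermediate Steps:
r(B, u) = 5
H(t, F) = 5
√((-1860 - 7*(-18 + 3)) + H(53, -47)) = √((-1860 - 7*(-18 + 3)) + 5) = √((-1860 - 7*(-15)) + 5) = √((-1860 + 105) + 5) = √(-1755 + 5) = √(-1750) = 5*I*√70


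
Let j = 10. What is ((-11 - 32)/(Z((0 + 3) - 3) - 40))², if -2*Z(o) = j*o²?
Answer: 1849/1600 ≈ 1.1556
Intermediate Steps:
Z(o) = -5*o²
((-11 - 32)/(Z((0 + 3) - 3) - 40))² = ((-11 - 32)/(-5*((0 + 3) - 3)² - 40))² = (-43/(-5*(3 - 3)² - 40))² = (-43/(-5*0² - 40))² = (-43/(-5*0 - 40))² = (-43/(0 - 40))² = (-43/(-40))² = (-43*(-1/40))² = (43/40)² = 1849/1600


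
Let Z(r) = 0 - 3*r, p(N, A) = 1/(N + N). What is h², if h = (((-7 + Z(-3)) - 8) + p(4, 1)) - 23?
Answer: 53361/64 ≈ 833.77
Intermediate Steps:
p(N, A) = 1/(2*N)
Z(r) = -3*r (Z(r) = 0 - 3*r = -3*r)
h = -231/8 (h = (((-7 - 3*(-3)) - 8) + (½)/4) - 23 = (((-7 + 9) - 8) + (½)*(¼)) - 23 = ((2 - 8) + ⅛) - 23 = (-6 + ⅛) - 23 = -47/8 - 23 = -231/8 ≈ -28.875)
h² = (-231/8)² = 53361/64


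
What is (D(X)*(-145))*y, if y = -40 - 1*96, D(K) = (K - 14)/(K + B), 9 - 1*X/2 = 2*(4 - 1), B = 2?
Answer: -19720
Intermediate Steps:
X = 6 (X = 18 - 4*(4 - 1) = 18 - 4*3 = 18 - 2*6 = 18 - 12 = 6)
D(K) = (-14 + K)/(2 + K) (D(K) = (K - 14)/(K + 2) = (-14 + K)/(2 + K))
y = -136 (y = -40 - 96 = -136)
(D(X)*(-145))*y = (((-14 + 6)/(2 + 6))*(-145))*(-136) = ((-8/8)*(-145))*(-136) = (((⅛)*(-8))*(-145))*(-136) = -1*(-145)*(-136) = 145*(-136) = -19720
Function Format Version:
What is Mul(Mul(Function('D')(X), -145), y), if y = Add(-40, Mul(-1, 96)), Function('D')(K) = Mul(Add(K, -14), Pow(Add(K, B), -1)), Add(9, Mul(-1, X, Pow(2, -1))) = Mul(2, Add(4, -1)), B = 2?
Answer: -19720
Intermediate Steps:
X = 6 (X = Add(18, Mul(-2, Mul(2, Add(4, -1)))) = Add(18, Mul(-2, Mul(2, 3))) = Add(18, Mul(-2, 6)) = Add(18, -12) = 6)
Function('D')(K) = Mul(Pow(Add(2, K), -1), Add(-14, K)) (Function('D')(K) = Mul(Add(K, -14), Pow(Add(K, 2), -1)) = Mul(Add(-14, K), Pow(Add(2, K), -1)) = Mul(Pow(Add(2, K), -1), Add(-14, K)))
y = -136 (y = Add(-40, -96) = -136)
Mul(Mul(Function('D')(X), -145), y) = Mul(Mul(Mul(Pow(Add(2, 6), -1), Add(-14, 6)), -145), -136) = Mul(Mul(Mul(Pow(8, -1), -8), -145), -136) = Mul(Mul(Mul(Rational(1, 8), -8), -145), -136) = Mul(Mul(-1, -145), -136) = Mul(145, -136) = -19720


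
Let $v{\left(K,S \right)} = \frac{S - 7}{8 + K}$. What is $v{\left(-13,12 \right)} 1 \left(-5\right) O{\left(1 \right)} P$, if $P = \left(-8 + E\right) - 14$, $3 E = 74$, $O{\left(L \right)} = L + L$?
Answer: $\frac{80}{3} \approx 26.667$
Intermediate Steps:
$O{\left(L \right)} = 2 L$
$E = \frac{74}{3}$ ($E = \frac{1}{3} \cdot 74 = \frac{74}{3} \approx 24.667$)
$v{\left(K,S \right)} = \frac{-7 + S}{8 + K}$
$P = \frac{8}{3}$ ($P = \left(-8 + \frac{74}{3}\right) - 14 = \frac{50}{3} - 14 = \frac{8}{3} \approx 2.6667$)
$v{\left(-13,12 \right)} 1 \left(-5\right) O{\left(1 \right)} P = \frac{-7 + 12}{8 - 13} \cdot 1 \left(-5\right) 2 \cdot 1 \cdot \frac{8}{3} = \frac{1}{-5} \cdot 5 \left(\left(-5\right) 2\right) \frac{8}{3} = \left(- \frac{1}{5}\right) 5 \left(-10\right) \frac{8}{3} = \left(-1\right) \left(-10\right) \frac{8}{3} = 10 \cdot \frac{8}{3} = \frac{80}{3}$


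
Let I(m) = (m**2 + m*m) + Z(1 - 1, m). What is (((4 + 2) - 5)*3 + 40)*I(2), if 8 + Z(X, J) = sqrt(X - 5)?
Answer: 43*I*sqrt(5) ≈ 96.151*I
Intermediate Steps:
Z(X, J) = -8 + sqrt(-5 + X) (Z(X, J) = -8 + sqrt(X - 5) = -8 + sqrt(-5 + X))
I(m) = -8 + 2*m**2 + I*sqrt(5) (I(m) = (m**2 + m*m) + (-8 + sqrt(-5 + (1 - 1))) = (m**2 + m**2) + (-8 + sqrt(-5 + 0)) = 2*m**2 + (-8 + sqrt(-5)) = 2*m**2 + (-8 + I*sqrt(5)) = -8 + 2*m**2 + I*sqrt(5))
(((4 + 2) - 5)*3 + 40)*I(2) = (((4 + 2) - 5)*3 + 40)*(-8 + 2*2**2 + I*sqrt(5)) = ((6 - 5)*3 + 40)*(-8 + 2*4 + I*sqrt(5)) = (1*3 + 40)*(-8 + 8 + I*sqrt(5)) = (3 + 40)*(I*sqrt(5)) = 43*(I*sqrt(5)) = 43*I*sqrt(5)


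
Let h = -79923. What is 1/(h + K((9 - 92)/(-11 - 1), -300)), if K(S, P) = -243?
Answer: -1/80166 ≈ -1.2474e-5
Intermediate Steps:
1/(h + K((9 - 92)/(-11 - 1), -300)) = 1/(-79923 - 243) = 1/(-80166) = -1/80166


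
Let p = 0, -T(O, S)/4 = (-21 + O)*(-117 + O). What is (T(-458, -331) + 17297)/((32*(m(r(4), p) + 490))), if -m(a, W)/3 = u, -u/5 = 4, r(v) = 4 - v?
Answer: -1084403/17600 ≈ -61.614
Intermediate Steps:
T(O, S) = -4*(-117 + O)*(-21 + O) (T(O, S) = -4*(-21 + O)*(-117 + O) = -4*(-117 + O)*(-21 + O))
u = -20 (u = -5*4 = -20)
m(a, W) = 60 (m(a, W) = -3*(-20) = 60)
(T(-458, -331) + 17297)/((32*(m(r(4), p) + 490))) = ((-9828 - 4*(-458)**2 + 552*(-458)) + 17297)/((32*(60 + 490))) = ((-9828 - 4*209764 - 252816) + 17297)/((32*550)) = ((-9828 - 839056 - 252816) + 17297)/17600 = (-1101700 + 17297)*(1/17600) = -1084403*1/17600 = -1084403/17600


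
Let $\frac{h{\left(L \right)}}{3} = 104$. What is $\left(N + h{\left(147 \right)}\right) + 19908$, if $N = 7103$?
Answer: $27323$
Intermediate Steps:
$h{\left(L \right)} = 312$ ($h{\left(L \right)} = 3 \cdot 104 = 312$)
$\left(N + h{\left(147 \right)}\right) + 19908 = \left(7103 + 312\right) + 19908 = 7415 + 19908 = 27323$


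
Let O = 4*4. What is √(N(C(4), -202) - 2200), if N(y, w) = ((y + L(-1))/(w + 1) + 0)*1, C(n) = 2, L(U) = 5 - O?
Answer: I*√9875599/67 ≈ 46.904*I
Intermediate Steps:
O = 16
L(U) = -11 (L(U) = 5 - 1*16 = 5 - 16 = -11)
N(y, w) = (-11 + y)/(1 + w) (N(y, w) = ((y - 11)/(w + 1) + 0)*1 = ((-11 + y)/(1 + w) + 0)*1 = ((-11 + y)/(1 + w))*1 = (-11 + y)/(1 + w))
√(N(C(4), -202) - 2200) = √((-11 + 2)/(1 - 202) - 2200) = √(-9/(-201) - 2200) = √(-1/201*(-9) - 2200) = √(3/67 - 2200) = √(-147397/67) = I*√9875599/67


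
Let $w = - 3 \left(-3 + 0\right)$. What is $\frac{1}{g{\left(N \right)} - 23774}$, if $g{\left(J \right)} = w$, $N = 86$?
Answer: $- \frac{1}{23765} \approx -4.2079 \cdot 10^{-5}$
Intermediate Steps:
$w = 9$ ($w = \left(-3\right) \left(-3\right) = 9$)
$g{\left(J \right)} = 9$
$\frac{1}{g{\left(N \right)} - 23774} = \frac{1}{9 - 23774} = \frac{1}{-23765} = - \frac{1}{23765}$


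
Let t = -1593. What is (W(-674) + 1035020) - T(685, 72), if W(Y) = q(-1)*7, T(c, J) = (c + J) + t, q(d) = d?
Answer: 1035849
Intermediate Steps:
T(c, J) = -1593 + J + c (T(c, J) = (c + J) - 1593 = (J + c) - 1593 = -1593 + J + c)
W(Y) = -7 (W(Y) = -1*7 = -7)
(W(-674) + 1035020) - T(685, 72) = (-7 + 1035020) - (-1593 + 72 + 685) = 1035013 - 1*(-836) = 1035013 + 836 = 1035849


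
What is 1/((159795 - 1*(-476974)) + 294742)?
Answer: 1/931511 ≈ 1.0735e-6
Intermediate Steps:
1/((159795 - 1*(-476974)) + 294742) = 1/((159795 + 476974) + 294742) = 1/(636769 + 294742) = 1/931511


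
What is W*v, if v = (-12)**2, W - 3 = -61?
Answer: -8352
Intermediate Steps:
W = -58 (W = 3 - 61 = -58)
v = 144
W*v = -58*144 = -8352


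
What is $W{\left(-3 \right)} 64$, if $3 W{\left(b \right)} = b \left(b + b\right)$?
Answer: $384$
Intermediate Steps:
$W{\left(b \right)} = \frac{2 b^{2}}{3}$ ($W{\left(b \right)} = \frac{b \left(b + b\right)}{3} = \frac{b 2 b}{3} = \frac{2 b^{2}}{3}$)
$W{\left(-3 \right)} 64 = \frac{2 \left(-3\right)^{2}}{3} \cdot 64 = \frac{2}{3} \cdot 9 \cdot 64 = 6 \cdot 64 = 384$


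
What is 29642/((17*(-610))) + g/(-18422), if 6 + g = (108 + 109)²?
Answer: -8477997/1565870 ≈ -5.4142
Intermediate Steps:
g = 47083 (g = -6 + (108 + 109)² = -6 + 217² = -6 + 47089 = 47083)
29642/((17*(-610))) + g/(-18422) = 29642/((17*(-610))) + 47083/(-18422) = 29642/(-10370) + 47083*(-1/18422) = 29642*(-1/10370) - 47083/18422 = -14821/5185 - 47083/18422 = -8477997/1565870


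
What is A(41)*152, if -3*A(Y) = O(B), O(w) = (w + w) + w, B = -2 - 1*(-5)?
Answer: -456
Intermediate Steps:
B = 3 (B = -2 + 5 = 3)
O(w) = 3*w (O(w) = 2*w + w = 3*w)
A(Y) = -3
A(41)*152 = -3*152 = -456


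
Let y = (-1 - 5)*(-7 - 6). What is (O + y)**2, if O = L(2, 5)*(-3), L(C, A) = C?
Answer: 5184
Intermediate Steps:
y = 78 (y = -6*(-13) = 78)
O = -6 (O = 2*(-3) = -6)
(O + y)**2 = (-6 + 78)**2 = 72**2 = 5184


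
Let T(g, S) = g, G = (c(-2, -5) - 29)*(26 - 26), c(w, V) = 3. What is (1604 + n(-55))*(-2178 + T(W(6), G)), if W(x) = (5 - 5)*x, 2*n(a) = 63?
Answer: -3562119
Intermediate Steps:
n(a) = 63/2 (n(a) = (1/2)*63 = 63/2)
W(x) = 0 (W(x) = 0*x = 0)
G = 0 (G = (3 - 29)*(26 - 26) = -26*0 = 0)
(1604 + n(-55))*(-2178 + T(W(6), G)) = (1604 + 63/2)*(-2178 + 0) = (3271/2)*(-2178) = -3562119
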